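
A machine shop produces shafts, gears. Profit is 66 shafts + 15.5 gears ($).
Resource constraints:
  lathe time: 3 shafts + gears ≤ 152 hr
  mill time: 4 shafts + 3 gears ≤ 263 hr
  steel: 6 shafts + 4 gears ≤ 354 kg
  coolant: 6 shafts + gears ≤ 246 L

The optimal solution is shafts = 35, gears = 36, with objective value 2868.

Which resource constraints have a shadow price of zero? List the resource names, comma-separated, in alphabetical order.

lathe time, mill time

lathe time: 141/152 (slack 11)
mill time: 248/263 (slack 15)
steel: 354/354 (binding)
coolant: 246/246 (binding)
By complementary slackness, a constraint with positive slack has shadow price 0 → lathe time, mill time.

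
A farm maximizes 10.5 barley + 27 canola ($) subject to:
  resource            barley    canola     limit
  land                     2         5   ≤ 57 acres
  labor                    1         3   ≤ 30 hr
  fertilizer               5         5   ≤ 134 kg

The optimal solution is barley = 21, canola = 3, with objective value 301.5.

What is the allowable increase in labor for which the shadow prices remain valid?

4.2

Binding constraints: land, labor. The basis is B = [[2,5],[1,3]] with det 1.
Per unit increase in labor, x* moves by d = (-5, 2).
The basis stays optimal until barley reaches 0; allowable increase = 4.2 hr.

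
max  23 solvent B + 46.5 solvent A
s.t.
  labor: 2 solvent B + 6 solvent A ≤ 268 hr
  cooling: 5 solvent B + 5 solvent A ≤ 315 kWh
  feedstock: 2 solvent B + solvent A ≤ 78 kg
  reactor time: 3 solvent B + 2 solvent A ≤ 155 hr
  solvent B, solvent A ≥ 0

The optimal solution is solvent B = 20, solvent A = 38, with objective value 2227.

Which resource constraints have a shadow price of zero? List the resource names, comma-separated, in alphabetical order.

labor: 268/268 (binding)
cooling: 290/315 (slack 25)
feedstock: 78/78 (binding)
reactor time: 136/155 (slack 19)
By complementary slackness, a constraint with positive slack has shadow price 0 → cooling, reactor time.

cooling, reactor time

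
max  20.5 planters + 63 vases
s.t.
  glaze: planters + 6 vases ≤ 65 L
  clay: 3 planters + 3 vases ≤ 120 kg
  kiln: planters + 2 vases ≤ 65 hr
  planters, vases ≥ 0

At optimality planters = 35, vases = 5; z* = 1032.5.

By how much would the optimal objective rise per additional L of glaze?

Binding: glaze and clay. Non-binding: kiln (20 unused).
Slack constraints have shadow price 0 (complementary slackness).
Dual feasibility on the basic columns requires 1·y_glaze + 3·y_clay = 20.5, 6·y_glaze + 3·y_clay = 63.
This yields shadow prices y_glaze = 8.5, y_clay = 4.
Shadow price of glaze = 8.5.

8.5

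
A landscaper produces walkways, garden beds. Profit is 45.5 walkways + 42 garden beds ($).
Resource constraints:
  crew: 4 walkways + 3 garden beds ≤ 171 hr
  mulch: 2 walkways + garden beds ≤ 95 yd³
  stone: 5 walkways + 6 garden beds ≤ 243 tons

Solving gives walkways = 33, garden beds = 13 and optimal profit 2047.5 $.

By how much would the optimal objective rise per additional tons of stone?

3.5

Check each constraint at x*: crew 171/171 (tight); mulch 79/95 (slack 16); stone 243/243 (tight).
Since mulch is not tight, its dual is 0.
From A_Bᵀ y = c: 4·y_crew + 5·y_stone = 45.5; 3·y_crew + 6·y_stone = 42.
Solving: y_crew = 7, y_stone = 3.5.
Shadow price of stone = 3.5.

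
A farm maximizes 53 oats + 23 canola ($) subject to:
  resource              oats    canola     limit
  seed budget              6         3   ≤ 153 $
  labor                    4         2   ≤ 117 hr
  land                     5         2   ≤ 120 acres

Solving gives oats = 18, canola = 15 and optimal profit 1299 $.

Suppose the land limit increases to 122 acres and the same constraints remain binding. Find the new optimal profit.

1313

At the optimum: seed budget uses 153 of 153 (binding); labor uses 102 of 117 (slack = 15); land uses 120 of 120 (binding).
Slack constraints have shadow price 0 (complementary slackness).
The binding rows give the dual system: 6·y_seed budget + 5·y_land = 53 and 3·y_seed budget + 2·y_land = 23.
This yields shadow prices y_seed budget = 3, y_land = 7.
Δz = y_land·Δb = 7 × (2) = 14, so new z* = 1299 + 14 = 1313.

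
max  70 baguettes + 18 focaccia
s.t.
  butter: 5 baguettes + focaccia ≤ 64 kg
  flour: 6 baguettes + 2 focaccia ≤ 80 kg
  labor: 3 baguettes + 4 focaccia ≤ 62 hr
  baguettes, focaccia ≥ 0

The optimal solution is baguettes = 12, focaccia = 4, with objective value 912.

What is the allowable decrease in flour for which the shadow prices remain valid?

Binding constraints: butter, flour. The basis is B = [[5,1],[6,2]] with det 4.
Per unit decrease in flour, x* moves by d = (0.25, -1.25).
The basis stays optimal until focaccia reaches 0; allowable decrease = 3.2 kg.

3.2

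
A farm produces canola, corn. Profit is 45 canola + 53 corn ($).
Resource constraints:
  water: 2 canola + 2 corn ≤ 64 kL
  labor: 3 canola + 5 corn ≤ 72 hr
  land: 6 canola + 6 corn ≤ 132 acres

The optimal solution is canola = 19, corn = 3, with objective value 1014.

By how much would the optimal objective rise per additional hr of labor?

At the optimum: water uses 44 of 64 (slack = 20); labor uses 72 of 72 (binding); land uses 132 of 132 (binding).
Slack constraints have shadow price 0 (complementary slackness).
The binding rows give the dual system: 3·y_labor + 6·y_land = 45 and 5·y_labor + 6·y_land = 53.
Solving: y_labor = 4, y_land = 5.5.
Shadow price of labor = 4.

4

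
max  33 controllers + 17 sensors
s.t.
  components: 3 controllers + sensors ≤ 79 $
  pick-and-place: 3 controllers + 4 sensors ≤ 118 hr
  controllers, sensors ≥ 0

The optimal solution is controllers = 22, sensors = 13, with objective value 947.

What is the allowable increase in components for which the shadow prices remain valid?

Binding constraints: components, pick-and-place. The basis is B = [[3,1],[3,4]] with det 9.
Per unit increase in components, x* moves by d = (0.4444, -0.3333).
The basis stays optimal until sensors reaches 0; allowable increase = 39 $.

39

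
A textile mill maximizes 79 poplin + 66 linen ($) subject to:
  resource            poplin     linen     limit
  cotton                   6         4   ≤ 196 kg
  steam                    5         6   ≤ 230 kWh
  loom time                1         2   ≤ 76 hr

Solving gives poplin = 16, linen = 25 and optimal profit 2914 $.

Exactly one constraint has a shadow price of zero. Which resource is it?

loom time

cotton: 196/196 (binding)
steam: 230/230 (binding)
loom time: 66/76 (slack 10)
By complementary slackness, a constraint with positive slack has shadow price 0 → loom time.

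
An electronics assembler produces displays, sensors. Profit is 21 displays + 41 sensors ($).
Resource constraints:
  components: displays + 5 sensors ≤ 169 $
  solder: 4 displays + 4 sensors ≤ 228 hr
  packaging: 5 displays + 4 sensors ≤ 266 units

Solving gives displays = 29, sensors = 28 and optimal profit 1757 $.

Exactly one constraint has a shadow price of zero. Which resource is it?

packaging

components: 169/169 (binding)
solder: 228/228 (binding)
packaging: 257/266 (slack 9)
By complementary slackness, a constraint with positive slack has shadow price 0 → packaging.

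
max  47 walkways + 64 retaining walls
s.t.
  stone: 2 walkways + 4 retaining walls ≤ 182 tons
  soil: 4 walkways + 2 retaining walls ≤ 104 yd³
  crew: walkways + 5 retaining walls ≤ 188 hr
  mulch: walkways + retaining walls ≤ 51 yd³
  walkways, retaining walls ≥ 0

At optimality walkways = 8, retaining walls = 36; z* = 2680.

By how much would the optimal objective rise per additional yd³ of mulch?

0

At the optimum: stone uses 160 of 182 (slack = 22); soil uses 104 of 104 (binding); crew uses 188 of 188 (binding); mulch uses 44 of 51 (slack = 7).
By complementary slackness, y = 0 for the non-binding constraints.
The binding rows give the dual system: 4·y_soil + 1·y_crew = 47 and 2·y_soil + 5·y_crew = 64.
→ y_soil = 9.5 and y_crew = 9.
Shadow price of mulch = 0.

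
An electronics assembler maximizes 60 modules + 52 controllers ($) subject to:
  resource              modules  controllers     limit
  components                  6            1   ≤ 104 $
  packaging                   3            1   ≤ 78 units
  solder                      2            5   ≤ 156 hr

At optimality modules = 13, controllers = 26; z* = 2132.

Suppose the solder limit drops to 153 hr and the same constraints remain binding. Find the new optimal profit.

2105

Binding: components and solder. Non-binding: packaging (13 unused).
Since packaging is not tight, its dual is 0.
From A_Bᵀ y = c: 6·y_components + 2·y_solder = 60; 1·y_components + 5·y_solder = 52.
Solving: y_components = 7, y_solder = 9.
Δz = y_solder·Δb = 9 × (-3) = -27, so new z* = 2132 − 27 = 2105.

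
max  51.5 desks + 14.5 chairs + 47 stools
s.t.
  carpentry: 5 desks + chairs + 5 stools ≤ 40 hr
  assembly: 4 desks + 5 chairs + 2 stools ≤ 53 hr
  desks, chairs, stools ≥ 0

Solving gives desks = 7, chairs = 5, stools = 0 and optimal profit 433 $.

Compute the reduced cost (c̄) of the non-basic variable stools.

Check each constraint at x*: carpentry 40/40 (tight); assembly 53/53 (tight).
Dual feasibility on the basic columns requires 5·y_carpentry + 4·y_assembly = 51.5, 1·y_carpentry + 5·y_assembly = 14.5.
→ y_carpentry = 9.5 and y_assembly = 1.
Reduced cost of stools: c₃ − yᵀa₃ = 47 − (9.5·5 + 1·2) = 47 − 49.5 = -2.5.

-2.5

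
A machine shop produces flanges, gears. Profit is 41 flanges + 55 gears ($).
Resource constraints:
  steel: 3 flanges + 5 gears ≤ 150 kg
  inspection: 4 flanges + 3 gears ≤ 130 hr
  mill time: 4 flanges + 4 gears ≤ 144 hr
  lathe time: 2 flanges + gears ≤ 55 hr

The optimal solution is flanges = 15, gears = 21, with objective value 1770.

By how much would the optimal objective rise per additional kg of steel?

7

Check each constraint at x*: steel 150/150 (tight); inspection 123/130 (slack 7); mill time 144/144 (tight); lathe time 51/55 (slack 4).
Since inspection, lathe time are not tight, their duals are 0.
From A_Bᵀ y = c: 3·y_steel + 4·y_mill time = 41; 5·y_steel + 4·y_mill time = 55.
→ y_steel = 7 and y_mill time = 5.
Shadow price of steel = 7.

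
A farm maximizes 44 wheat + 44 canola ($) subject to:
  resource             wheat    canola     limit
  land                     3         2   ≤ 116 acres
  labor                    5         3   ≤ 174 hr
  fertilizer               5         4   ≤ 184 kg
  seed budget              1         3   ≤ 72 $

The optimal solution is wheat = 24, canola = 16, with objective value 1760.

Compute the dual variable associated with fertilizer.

8

At the optimum: land uses 104 of 116 (slack = 12); labor uses 168 of 174 (slack = 6); fertilizer uses 184 of 184 (binding); seed budget uses 72 of 72 (binding).
Slack constraints have shadow price 0 (complementary slackness).
The binding rows give the dual system: 5·y_fertilizer + 1·y_seed budget = 44 and 4·y_fertilizer + 3·y_seed budget = 44.
→ y_fertilizer = 8 and y_seed budget = 4.
Shadow price of fertilizer = 8.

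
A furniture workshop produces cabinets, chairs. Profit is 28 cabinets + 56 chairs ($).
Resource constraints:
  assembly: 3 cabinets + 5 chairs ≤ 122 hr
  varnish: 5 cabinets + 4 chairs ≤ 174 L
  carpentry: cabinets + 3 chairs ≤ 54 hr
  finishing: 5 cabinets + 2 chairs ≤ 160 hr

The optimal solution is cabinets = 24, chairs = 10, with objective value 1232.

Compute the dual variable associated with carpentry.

Check each constraint at x*: assembly 122/122 (tight); varnish 160/174 (slack 14); carpentry 54/54 (tight); finishing 140/160 (slack 20).
Since varnish, finishing are not tight, their duals are 0.
The binding rows give the dual system: 3·y_assembly + 1·y_carpentry = 28 and 5·y_assembly + 3·y_carpentry = 56.
→ y_assembly = 7 and y_carpentry = 7.
Shadow price of carpentry = 7.

7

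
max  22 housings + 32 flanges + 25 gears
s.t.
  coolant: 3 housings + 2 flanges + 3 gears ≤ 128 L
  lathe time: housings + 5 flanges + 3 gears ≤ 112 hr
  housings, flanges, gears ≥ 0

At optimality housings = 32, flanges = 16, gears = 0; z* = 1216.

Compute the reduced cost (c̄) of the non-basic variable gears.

-5

Both coolant and lathe time are binding at x*.
The binding rows give the dual system: 3·y_coolant + 1·y_lathe time = 22 and 2·y_coolant + 5·y_lathe time = 32.
Solving: y_coolant = 6, y_lathe time = 4.
Reduced cost of gears: c₃ − yᵀa₃ = 25 − (6·3 + 4·3) = 25 − 30 = -5.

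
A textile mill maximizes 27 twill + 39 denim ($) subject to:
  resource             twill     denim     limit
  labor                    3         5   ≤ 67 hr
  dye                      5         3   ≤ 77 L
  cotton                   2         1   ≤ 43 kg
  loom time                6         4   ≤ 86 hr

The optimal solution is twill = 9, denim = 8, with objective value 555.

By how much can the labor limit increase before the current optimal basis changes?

40.5

Binding constraints: labor, loom time. The basis is B = [[3,5],[6,4]] with det -18.
Per unit increase in labor, x* moves by d = (-0.2222, 0.3333).
The basis stays optimal until twill reaches 0; allowable increase = 40.5 hr.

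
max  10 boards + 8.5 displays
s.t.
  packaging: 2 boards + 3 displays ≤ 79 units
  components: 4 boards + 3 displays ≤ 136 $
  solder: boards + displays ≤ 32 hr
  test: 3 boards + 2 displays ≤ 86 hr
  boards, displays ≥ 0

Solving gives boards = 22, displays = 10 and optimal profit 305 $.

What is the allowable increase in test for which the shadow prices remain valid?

Binding constraints: solder, test. The basis is B = [[1,1],[3,2]] with det -1.
Per unit increase in test, x* moves by d = (1, -1).
The basis stays optimal until displays reaches 0; allowable increase = 10 hr.

10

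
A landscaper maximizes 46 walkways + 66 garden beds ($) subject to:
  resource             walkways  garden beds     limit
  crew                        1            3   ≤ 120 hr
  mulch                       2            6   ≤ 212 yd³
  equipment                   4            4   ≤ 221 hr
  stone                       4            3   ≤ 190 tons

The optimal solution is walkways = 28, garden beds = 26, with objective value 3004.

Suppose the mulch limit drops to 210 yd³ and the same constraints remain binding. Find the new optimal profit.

2990

Binding: mulch and stone. Non-binding: crew (14 unused), equipment (5 unused).
Since crew, equipment are not tight, their duals are 0.
From A_Bᵀ y = c: 2·y_mulch + 4·y_stone = 46; 6·y_mulch + 3·y_stone = 66.
This yields shadow prices y_mulch = 7, y_stone = 8.
Δz = y_mulch·Δb = 7 × (-2) = -14, so new z* = 3004 − 14 = 2990.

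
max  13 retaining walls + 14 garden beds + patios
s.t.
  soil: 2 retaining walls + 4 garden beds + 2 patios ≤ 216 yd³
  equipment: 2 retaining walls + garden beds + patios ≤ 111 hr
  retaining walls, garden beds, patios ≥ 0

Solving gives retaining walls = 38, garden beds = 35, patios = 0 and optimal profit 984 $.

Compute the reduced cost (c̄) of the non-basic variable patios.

Both soil and equipment are binding at x*.
Dual feasibility on the basic columns requires 2·y_soil + 2·y_equipment = 13, 4·y_soil + 1·y_equipment = 14.
Solving: y_soil = 2.5, y_equipment = 4.
Reduced cost of patios: c₃ − yᵀa₃ = 1 − (2.5·2 + 4·1) = 1 − 9 = -8.

-8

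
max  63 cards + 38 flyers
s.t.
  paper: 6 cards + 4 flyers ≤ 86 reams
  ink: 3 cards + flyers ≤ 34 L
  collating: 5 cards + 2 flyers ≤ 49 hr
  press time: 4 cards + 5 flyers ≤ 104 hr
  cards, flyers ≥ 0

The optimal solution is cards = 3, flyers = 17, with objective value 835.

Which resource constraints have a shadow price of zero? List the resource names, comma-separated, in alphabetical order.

ink, press time

paper: 86/86 (binding)
ink: 26/34 (slack 8)
collating: 49/49 (binding)
press time: 97/104 (slack 7)
By complementary slackness, a constraint with positive slack has shadow price 0 → ink, press time.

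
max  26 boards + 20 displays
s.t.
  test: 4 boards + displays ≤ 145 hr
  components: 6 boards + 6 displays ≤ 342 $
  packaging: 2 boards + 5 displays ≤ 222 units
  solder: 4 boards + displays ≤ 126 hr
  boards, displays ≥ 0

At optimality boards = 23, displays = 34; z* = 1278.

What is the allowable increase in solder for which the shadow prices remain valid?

19

Binding constraints: components, solder. The basis is B = [[6,6],[4,1]] with det -18.
Per unit increase in solder, x* moves by d = (0.3333, -0.3333).
The basis stays optimal until test becomes binding; allowable increase = 19 hr.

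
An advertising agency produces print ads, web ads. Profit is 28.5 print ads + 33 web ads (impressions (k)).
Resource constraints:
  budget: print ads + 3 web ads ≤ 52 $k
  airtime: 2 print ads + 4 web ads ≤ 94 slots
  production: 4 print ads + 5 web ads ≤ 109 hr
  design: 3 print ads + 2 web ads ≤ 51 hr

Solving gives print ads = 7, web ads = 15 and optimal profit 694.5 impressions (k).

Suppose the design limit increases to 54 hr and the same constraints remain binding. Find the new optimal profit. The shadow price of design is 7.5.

717

Δb = 3, so new z* = 694.5 + (7.5)·(3) = 694.5 + 22.5 = 717.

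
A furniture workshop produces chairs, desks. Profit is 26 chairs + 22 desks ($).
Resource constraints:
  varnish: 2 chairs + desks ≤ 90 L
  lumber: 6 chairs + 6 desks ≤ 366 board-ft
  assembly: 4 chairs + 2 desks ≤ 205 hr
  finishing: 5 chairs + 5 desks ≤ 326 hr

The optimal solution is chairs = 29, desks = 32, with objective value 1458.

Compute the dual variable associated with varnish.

4

Check each constraint at x*: varnish 90/90 (tight); lumber 366/366 (tight); assembly 180/205 (slack 25); finishing 305/326 (slack 21).
Since assembly, finishing are not tight, their duals are 0.
The binding rows give the dual system: 2·y_varnish + 6·y_lumber = 26 and 1·y_varnish + 6·y_lumber = 22.
→ y_varnish = 4 and y_lumber = 3.
Shadow price of varnish = 4.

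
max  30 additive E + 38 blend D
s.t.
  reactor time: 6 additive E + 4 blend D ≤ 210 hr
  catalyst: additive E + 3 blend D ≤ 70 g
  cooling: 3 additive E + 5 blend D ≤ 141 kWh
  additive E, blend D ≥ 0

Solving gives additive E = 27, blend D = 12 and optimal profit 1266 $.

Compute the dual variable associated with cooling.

6

Binding: reactor time and cooling. Non-binding: catalyst (7 unused).
Since catalyst is not tight, its dual is 0.
From A_Bᵀ y = c: 6·y_reactor time + 3·y_cooling = 30; 4·y_reactor time + 5·y_cooling = 38.
This yields shadow prices y_reactor time = 2, y_cooling = 6.
Shadow price of cooling = 6.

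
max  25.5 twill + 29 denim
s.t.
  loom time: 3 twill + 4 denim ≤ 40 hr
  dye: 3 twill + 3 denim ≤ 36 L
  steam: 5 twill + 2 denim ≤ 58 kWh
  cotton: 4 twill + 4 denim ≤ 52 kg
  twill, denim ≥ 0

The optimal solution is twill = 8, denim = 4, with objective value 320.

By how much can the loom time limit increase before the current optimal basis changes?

8

Binding constraints: loom time, dye. The basis is B = [[3,4],[3,3]] with det -3.
Per unit increase in loom time, x* moves by d = (-1, 1).
The basis stays optimal until twill reaches 0; allowable increase = 8 hr.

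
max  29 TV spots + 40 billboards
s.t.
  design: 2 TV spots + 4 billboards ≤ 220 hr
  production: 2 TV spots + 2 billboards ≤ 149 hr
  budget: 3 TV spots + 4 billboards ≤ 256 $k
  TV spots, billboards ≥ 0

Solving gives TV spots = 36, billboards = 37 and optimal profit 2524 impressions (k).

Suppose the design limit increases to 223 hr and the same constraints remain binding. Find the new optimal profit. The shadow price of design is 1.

2527

Δb = 3, so new z* = 2524 + (1)·(3) = 2524 + 3 = 2527.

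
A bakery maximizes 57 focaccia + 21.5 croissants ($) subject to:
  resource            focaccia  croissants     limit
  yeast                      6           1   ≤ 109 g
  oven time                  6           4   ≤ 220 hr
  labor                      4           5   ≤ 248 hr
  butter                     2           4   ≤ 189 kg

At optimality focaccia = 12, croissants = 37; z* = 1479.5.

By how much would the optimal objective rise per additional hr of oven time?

4

Check each constraint at x*: yeast 109/109 (tight); oven time 220/220 (tight); labor 233/248 (slack 15); butter 172/189 (slack 17).
Since labor, butter are not tight, their duals are 0.
The binding rows give the dual system: 6·y_yeast + 6·y_oven time = 57 and 1·y_yeast + 4·y_oven time = 21.5.
Solving: y_yeast = 5.5, y_oven time = 4.
Shadow price of oven time = 4.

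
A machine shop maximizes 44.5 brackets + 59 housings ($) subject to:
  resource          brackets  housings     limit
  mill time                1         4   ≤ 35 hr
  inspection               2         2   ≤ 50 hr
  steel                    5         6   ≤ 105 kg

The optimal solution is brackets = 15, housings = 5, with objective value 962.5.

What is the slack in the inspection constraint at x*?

inspection used = 2·15 + 2·5 = 40; slack = 50 − 40 = 10.

10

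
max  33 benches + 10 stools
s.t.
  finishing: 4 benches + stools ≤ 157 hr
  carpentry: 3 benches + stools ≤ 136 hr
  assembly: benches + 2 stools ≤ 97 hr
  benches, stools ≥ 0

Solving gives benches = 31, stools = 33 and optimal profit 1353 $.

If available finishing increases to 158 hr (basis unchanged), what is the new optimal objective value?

Binding: finishing and assembly. Non-binding: carpentry (10 unused).
By complementary slackness, y = 0 for the non-binding constraint.
Dual feasibility on the basic columns requires 4·y_finishing + 1·y_assembly = 33, 1·y_finishing + 2·y_assembly = 10.
This yields shadow prices y_finishing = 8, y_assembly = 1.
Δz = y_finishing·Δb = 8 × (1) = 8, so new z* = 1353 + 8 = 1361.

1361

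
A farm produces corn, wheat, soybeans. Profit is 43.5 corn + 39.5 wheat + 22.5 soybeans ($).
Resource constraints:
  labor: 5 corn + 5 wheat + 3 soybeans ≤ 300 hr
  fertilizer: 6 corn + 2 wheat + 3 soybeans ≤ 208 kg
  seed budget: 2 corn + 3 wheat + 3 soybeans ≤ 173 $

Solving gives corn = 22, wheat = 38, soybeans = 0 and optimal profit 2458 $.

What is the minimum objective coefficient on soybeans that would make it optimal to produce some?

Binding: labor and fertilizer. Non-binding: seed budget (15 unused).
By complementary slackness, y = 0 for the non-binding constraint.
The binding rows give the dual system: 5·y_labor + 6·y_fertilizer = 43.5 and 5·y_labor + 2·y_fertilizer = 39.5.
Solving: y_labor = 7.5, y_fertilizer = 1.
soybeans enters the basis when its profit ≥ yᵀa₃ = 7.5·3 + 1·3 = 25.5.

25.5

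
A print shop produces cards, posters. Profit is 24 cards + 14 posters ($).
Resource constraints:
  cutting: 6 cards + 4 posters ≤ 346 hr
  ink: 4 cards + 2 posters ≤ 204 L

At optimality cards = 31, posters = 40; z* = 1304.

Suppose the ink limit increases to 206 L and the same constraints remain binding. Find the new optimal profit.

1310

Both cutting and ink are binding at x*.
From A_Bᵀ y = c: 6·y_cutting + 4·y_ink = 24; 4·y_cutting + 2·y_ink = 14.
Solving: y_cutting = 2, y_ink = 3.
Δz = y_ink·Δb = 3 × (2) = 6, so new z* = 1304 + 6 = 1310.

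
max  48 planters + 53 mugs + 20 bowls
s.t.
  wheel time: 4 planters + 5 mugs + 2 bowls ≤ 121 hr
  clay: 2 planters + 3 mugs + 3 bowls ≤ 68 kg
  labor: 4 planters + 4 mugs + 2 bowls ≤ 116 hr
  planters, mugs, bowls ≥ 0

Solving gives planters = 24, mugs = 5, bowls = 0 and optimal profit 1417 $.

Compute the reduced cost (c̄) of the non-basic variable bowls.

-4

Binding: wheel time and labor. Non-binding: clay (5 unused).
Since clay is not tight, its dual is 0.
The binding rows give the dual system: 4·y_wheel time + 4·y_labor = 48 and 5·y_wheel time + 4·y_labor = 53.
Solving: y_wheel time = 5, y_labor = 7.
Reduced cost of bowls: c₃ − yᵀa₃ = 20 − (5·2 + 7·2) = 20 − 24 = -4.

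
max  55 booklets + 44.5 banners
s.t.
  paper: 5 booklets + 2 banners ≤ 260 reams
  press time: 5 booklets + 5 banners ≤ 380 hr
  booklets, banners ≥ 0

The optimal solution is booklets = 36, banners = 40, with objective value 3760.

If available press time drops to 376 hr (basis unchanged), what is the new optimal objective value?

3730

Check each constraint at x*: paper 260/260 (tight); press time 380/380 (tight).
From A_Bᵀ y = c: 5·y_paper + 5·y_press time = 55; 2·y_paper + 5·y_press time = 44.5.
→ y_paper = 3.5 and y_press time = 7.5.
Δz = y_press time·Δb = 7.5 × (-4) = -30, so new z* = 3760 − 30 = 3730.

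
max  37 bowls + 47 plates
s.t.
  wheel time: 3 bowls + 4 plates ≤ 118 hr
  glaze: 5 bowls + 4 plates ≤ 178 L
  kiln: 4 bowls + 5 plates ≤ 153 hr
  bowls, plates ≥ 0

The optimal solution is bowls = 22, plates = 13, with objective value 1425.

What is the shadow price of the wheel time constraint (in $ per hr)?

3

Binding: wheel time and kiln. Non-binding: glaze (16 unused).
Since glaze is not tight, its dual is 0.
From A_Bᵀ y = c: 3·y_wheel time + 4·y_kiln = 37; 4·y_wheel time + 5·y_kiln = 47.
→ y_wheel time = 3 and y_kiln = 7.
Shadow price of wheel time = 3.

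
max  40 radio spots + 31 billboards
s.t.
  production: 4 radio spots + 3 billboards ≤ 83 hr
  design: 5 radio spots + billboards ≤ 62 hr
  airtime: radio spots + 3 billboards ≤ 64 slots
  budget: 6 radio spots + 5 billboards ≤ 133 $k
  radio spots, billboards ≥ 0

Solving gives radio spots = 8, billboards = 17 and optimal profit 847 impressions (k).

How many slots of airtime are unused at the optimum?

airtime used = 1·8 + 3·17 = 59; slack = 64 − 59 = 5.

5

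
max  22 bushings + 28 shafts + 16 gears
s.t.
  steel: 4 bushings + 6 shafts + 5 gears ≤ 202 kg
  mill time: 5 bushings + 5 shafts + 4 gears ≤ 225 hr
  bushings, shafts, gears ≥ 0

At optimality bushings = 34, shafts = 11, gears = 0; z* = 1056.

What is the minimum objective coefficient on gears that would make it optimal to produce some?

23

At the optimum: steel uses 202 of 202 (binding); mill time uses 225 of 225 (binding).
Dual feasibility on the basic columns requires 4·y_steel + 5·y_mill time = 22, 6·y_steel + 5·y_mill time = 28.
→ y_steel = 3 and y_mill time = 2.
gears enters the basis when its profit ≥ yᵀa₃ = 3·5 + 2·4 = 23.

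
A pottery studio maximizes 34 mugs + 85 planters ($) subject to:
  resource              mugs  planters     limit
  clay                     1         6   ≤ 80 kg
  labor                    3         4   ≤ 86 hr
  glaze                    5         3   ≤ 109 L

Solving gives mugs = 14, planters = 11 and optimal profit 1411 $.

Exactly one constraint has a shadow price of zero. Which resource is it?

glaze

clay: 80/80 (binding)
labor: 86/86 (binding)
glaze: 103/109 (slack 6)
By complementary slackness, a constraint with positive slack has shadow price 0 → glaze.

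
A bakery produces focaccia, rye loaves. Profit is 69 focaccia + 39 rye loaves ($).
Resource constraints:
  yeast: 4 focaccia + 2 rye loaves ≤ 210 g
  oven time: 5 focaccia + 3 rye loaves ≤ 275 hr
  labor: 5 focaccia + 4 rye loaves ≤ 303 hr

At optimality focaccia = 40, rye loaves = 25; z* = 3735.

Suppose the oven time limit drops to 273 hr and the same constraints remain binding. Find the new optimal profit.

3717

At the optimum: yeast uses 210 of 210 (binding); oven time uses 275 of 275 (binding); labor uses 300 of 303 (slack = 3).
By complementary slackness, y = 0 for the non-binding constraint.
The binding rows give the dual system: 4·y_yeast + 5·y_oven time = 69 and 2·y_yeast + 3·y_oven time = 39.
This yields shadow prices y_yeast = 6, y_oven time = 9.
Δz = y_oven time·Δb = 9 × (-2) = -18, so new z* = 3735 − 18 = 3717.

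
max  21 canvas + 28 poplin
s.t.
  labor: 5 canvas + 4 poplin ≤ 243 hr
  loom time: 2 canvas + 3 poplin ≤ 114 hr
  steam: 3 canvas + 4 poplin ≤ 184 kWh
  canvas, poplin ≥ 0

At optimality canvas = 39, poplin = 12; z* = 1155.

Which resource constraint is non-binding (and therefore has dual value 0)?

labor: 243/243 (binding)
loom time: 114/114 (binding)
steam: 165/184 (slack 19)
By complementary slackness, a constraint with positive slack has shadow price 0 → steam.

steam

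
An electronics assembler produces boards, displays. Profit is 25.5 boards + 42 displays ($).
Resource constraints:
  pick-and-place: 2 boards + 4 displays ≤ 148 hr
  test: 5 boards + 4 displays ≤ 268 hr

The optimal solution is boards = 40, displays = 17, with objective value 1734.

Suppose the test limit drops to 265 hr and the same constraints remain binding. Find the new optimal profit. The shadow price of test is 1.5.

Δb = -3, so new z* = 1734 + (1.5)·(-3) = 1734 − 4.5 = 1729.5.

1729.5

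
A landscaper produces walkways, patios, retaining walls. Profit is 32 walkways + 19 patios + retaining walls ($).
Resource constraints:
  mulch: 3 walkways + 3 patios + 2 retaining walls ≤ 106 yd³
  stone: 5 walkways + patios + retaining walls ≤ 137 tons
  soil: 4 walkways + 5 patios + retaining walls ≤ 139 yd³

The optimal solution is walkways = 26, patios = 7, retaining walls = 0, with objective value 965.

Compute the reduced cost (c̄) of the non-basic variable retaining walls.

-6

At the optimum: mulch uses 99 of 106 (slack = 7); stone uses 137 of 137 (binding); soil uses 139 of 139 (binding).
Slack constraints have shadow price 0 (complementary slackness).
The binding rows give the dual system: 5·y_stone + 4·y_soil = 32 and 1·y_stone + 5·y_soil = 19.
→ y_stone = 4 and y_soil = 3.
Reduced cost of retaining walls: c₃ − yᵀa₃ = 1 − (4·1 + 3·1) = 1 − 7 = -6.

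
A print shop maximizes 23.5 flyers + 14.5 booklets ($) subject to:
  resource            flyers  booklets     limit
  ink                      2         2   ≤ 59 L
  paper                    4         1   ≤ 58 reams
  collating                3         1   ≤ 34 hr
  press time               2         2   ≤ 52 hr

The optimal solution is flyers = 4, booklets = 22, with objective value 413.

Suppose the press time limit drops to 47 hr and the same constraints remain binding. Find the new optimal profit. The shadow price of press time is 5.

388

Δb = -5, so new z* = 413 + (5)·(-5) = 413 − 25 = 388.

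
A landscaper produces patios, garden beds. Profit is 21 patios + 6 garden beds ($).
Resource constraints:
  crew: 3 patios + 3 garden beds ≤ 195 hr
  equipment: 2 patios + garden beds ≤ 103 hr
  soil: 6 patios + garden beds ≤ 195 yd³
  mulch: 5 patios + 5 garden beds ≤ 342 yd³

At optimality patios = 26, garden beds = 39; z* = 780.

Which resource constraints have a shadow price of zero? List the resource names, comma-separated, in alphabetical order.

crew: 195/195 (binding)
equipment: 91/103 (slack 12)
soil: 195/195 (binding)
mulch: 325/342 (slack 17)
By complementary slackness, a constraint with positive slack has shadow price 0 → equipment, mulch.

equipment, mulch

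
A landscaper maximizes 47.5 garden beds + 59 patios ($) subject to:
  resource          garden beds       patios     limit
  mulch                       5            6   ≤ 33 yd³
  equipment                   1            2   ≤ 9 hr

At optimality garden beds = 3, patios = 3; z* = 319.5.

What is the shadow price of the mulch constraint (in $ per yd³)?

9

Check each constraint at x*: mulch 33/33 (tight); equipment 9/9 (tight).
Dual feasibility on the basic columns requires 5·y_mulch + 1·y_equipment = 47.5, 6·y_mulch + 2·y_equipment = 59.
This yields shadow prices y_mulch = 9, y_equipment = 2.5.
Shadow price of mulch = 9.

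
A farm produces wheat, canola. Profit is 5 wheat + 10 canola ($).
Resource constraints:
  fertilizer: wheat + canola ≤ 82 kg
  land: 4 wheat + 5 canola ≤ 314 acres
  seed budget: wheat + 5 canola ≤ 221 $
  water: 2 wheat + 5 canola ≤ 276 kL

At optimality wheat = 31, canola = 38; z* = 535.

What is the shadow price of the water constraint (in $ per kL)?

At the optimum: fertilizer uses 69 of 82 (slack = 13); land uses 314 of 314 (binding); seed budget uses 221 of 221 (binding); water uses 252 of 276 (slack = 24).
Slack constraints have shadow price 0 (complementary slackness).
The binding rows give the dual system: 4·y_land + 1·y_seed budget = 5 and 5·y_land + 5·y_seed budget = 10.
→ y_land = 1 and y_seed budget = 1.
Shadow price of water = 0.

0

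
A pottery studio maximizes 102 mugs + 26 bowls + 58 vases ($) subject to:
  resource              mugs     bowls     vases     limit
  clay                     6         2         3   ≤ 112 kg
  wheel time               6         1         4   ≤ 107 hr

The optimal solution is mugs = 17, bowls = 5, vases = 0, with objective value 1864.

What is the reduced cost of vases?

Check each constraint at x*: clay 112/112 (tight); wheel time 107/107 (tight).
From A_Bᵀ y = c: 6·y_clay + 6·y_wheel time = 102; 2·y_clay + 1·y_wheel time = 26.
→ y_clay = 9 and y_wheel time = 8.
Reduced cost of vases: c₃ − yᵀa₃ = 58 − (9·3 + 8·4) = 58 − 59 = -1.

-1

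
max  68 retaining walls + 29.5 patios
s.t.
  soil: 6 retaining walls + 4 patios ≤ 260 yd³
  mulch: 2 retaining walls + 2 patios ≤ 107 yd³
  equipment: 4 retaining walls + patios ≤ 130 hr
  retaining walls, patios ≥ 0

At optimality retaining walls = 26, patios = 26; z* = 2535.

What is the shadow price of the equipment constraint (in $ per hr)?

9.5

At the optimum: soil uses 260 of 260 (binding); mulch uses 104 of 107 (slack = 3); equipment uses 130 of 130 (binding).
By complementary slackness, y = 0 for the non-binding constraint.
Dual feasibility on the basic columns requires 6·y_soil + 4·y_equipment = 68, 4·y_soil + 1·y_equipment = 29.5.
→ y_soil = 5 and y_equipment = 9.5.
Shadow price of equipment = 9.5.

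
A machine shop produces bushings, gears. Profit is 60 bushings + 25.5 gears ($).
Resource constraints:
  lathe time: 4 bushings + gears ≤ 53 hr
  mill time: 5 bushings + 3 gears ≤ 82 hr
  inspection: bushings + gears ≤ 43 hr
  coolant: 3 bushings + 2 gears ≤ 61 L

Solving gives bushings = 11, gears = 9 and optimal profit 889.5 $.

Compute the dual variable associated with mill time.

Binding: lathe time and mill time. Non-binding: inspection (23 unused), coolant (10 unused).
Slack constraints have shadow price 0 (complementary slackness).
Dual feasibility on the basic columns requires 4·y_lathe time + 5·y_mill time = 60, 1·y_lathe time + 3·y_mill time = 25.5.
→ y_lathe time = 7.5 and y_mill time = 6.
Shadow price of mill time = 6.

6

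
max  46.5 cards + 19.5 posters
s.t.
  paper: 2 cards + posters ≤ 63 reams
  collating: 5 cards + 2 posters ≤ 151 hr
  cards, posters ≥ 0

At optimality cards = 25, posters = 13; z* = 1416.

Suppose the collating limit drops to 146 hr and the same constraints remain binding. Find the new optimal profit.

1378.5

Check each constraint at x*: paper 63/63 (tight); collating 151/151 (tight).
From A_Bᵀ y = c: 2·y_paper + 5·y_collating = 46.5; 1·y_paper + 2·y_collating = 19.5.
Solving: y_paper = 4.5, y_collating = 7.5.
Δz = y_collating·Δb = 7.5 × (-5) = -37.5, so new z* = 1416 − 37.5 = 1378.5.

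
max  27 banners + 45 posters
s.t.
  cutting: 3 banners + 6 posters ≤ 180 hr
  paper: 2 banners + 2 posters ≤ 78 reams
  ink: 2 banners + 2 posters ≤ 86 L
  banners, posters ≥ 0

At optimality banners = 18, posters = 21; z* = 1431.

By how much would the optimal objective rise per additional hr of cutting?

At the optimum: cutting uses 180 of 180 (binding); paper uses 78 of 78 (binding); ink uses 78 of 86 (slack = 8).
Slack constraints have shadow price 0 (complementary slackness).
Dual feasibility on the basic columns requires 3·y_cutting + 2·y_paper = 27, 6·y_cutting + 2·y_paper = 45.
→ y_cutting = 6 and y_paper = 4.5.
Shadow price of cutting = 6.

6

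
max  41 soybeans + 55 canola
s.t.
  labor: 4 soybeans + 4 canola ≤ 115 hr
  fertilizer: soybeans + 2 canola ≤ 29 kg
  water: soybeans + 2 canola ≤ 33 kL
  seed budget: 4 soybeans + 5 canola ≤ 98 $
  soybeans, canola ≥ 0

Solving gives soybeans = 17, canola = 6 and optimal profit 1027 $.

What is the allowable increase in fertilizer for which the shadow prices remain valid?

Binding constraints: fertilizer, seed budget. The basis is B = [[1,2],[4,5]] with det -3.
Per unit increase in fertilizer, x* moves by d = (-1.6667, 1.3333).
The basis stays optimal until water becomes binding; allowable increase = 4 kg.

4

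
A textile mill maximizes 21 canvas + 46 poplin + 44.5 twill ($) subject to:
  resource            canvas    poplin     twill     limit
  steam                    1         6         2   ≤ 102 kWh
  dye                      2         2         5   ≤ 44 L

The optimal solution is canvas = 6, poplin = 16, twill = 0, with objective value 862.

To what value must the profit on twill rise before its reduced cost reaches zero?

50

At the optimum: steam uses 102 of 102 (binding); dye uses 44 of 44 (binding).
The binding rows give the dual system: 1·y_steam + 2·y_dye = 21 and 6·y_steam + 2·y_dye = 46.
Solving: y_steam = 5, y_dye = 8.
twill enters the basis when its profit ≥ yᵀa₃ = 5·2 + 8·5 = 50.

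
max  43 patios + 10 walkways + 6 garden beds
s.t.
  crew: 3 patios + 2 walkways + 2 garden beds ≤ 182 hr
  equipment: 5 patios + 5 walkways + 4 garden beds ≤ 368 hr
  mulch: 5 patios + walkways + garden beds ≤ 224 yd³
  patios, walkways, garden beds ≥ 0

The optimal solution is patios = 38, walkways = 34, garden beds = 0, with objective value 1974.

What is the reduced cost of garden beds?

Check each constraint at x*: crew 182/182 (tight); equipment 360/368 (slack 8); mulch 224/224 (tight).
Since equipment is not tight, its dual is 0.
From A_Bᵀ y = c: 3·y_crew + 5·y_mulch = 43; 2·y_crew + 1·y_mulch = 10.
This yields shadow prices y_crew = 1, y_mulch = 8.
Reduced cost of garden beds: c₃ − yᵀa₃ = 6 − (1·2 + 8·1) = 6 − 10 = -4.

-4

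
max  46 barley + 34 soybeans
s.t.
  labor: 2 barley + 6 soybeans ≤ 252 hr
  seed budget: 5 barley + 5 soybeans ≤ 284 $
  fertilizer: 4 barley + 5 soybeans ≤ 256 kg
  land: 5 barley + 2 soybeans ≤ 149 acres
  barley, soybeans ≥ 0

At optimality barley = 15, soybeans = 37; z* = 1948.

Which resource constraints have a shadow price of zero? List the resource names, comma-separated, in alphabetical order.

fertilizer, seed budget

labor: 252/252 (binding)
seed budget: 260/284 (slack 24)
fertilizer: 245/256 (slack 11)
land: 149/149 (binding)
By complementary slackness, a constraint with positive slack has shadow price 0 → fertilizer, seed budget.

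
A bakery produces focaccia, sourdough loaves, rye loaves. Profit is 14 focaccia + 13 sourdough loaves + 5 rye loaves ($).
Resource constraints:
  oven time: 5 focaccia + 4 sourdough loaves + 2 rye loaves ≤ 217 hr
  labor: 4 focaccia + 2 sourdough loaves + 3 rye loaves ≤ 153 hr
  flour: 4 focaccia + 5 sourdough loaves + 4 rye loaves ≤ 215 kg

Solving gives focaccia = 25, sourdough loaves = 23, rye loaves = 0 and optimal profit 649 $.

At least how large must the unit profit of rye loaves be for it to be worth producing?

8

Check each constraint at x*: oven time 217/217 (tight); labor 146/153 (slack 7); flour 215/215 (tight).
By complementary slackness, y = 0 for the non-binding constraint.
From A_Bᵀ y = c: 5·y_oven time + 4·y_flour = 14; 4·y_oven time + 5·y_flour = 13.
This yields shadow prices y_oven time = 2, y_flour = 1.
rye loaves enters the basis when its profit ≥ yᵀa₃ = 2·2 + 1·4 = 8.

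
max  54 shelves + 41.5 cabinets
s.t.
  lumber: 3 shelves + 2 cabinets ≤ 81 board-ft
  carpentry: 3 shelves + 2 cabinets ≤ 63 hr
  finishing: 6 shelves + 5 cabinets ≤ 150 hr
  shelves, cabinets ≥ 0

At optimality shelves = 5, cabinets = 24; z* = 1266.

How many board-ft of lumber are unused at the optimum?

18

lumber used = 3·5 + 2·24 = 63; slack = 81 − 63 = 18.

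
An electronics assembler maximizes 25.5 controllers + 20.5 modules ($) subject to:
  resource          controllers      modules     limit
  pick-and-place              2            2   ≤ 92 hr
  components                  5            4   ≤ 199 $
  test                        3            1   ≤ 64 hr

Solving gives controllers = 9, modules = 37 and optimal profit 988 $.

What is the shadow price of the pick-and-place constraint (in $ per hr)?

9

Binding: pick-and-place and test. Non-binding: components (6 unused).
Slack constraints have shadow price 0 (complementary slackness).
From A_Bᵀ y = c: 2·y_pick-and-place + 3·y_test = 25.5; 2·y_pick-and-place + 1·y_test = 20.5.
→ y_pick-and-place = 9 and y_test = 2.5.
Shadow price of pick-and-place = 9.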